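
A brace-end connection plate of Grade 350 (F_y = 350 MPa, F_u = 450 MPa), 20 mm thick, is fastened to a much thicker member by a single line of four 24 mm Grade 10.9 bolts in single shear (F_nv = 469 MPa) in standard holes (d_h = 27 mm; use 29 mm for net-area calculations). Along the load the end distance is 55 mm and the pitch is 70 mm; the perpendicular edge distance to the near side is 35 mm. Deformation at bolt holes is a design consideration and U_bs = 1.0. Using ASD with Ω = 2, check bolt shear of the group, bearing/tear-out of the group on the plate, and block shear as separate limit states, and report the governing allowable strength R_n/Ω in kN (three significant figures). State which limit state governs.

424 kN (bolt shear governs)

Bolt shear: A_b = π·24²/4 = 452.4 mm²; R_n = 469 × 452.4 × 4 × 1 / 1000 = 848.7 kN → 848.7 / 2 = 424 kN.
Bearing: edge l_c = 41.5, r_n = 448.2 kN; interior l_c = 43, r_n = 464.4 kN; R_n = 448.2 + 3·464.4 = 1841 kN → 921 kN.
Block shear: A_gv = 5300, A_nv = 3270, A_nt = 410 mm²; R_n = min(0.6F_uA_nv, 0.6F_yA_gv) + U_bs·F_u·A_nt = 1067 kN → 534 kN.
Bolt shear governs: 424 kN.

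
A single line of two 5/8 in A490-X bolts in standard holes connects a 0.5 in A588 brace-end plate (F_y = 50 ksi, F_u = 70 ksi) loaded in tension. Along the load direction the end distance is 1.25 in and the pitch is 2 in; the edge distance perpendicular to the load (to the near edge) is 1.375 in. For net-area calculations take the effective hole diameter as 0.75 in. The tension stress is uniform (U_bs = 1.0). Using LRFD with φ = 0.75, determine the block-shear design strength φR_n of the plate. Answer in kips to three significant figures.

59.7 kips

Shear plane L_v = 1.25 + 1·2 = 3.25 in; A_gv = 3.25 × 0.5 = 1.625 in².
A_nv = (3.25 − 1.5·0.75) × 0.5 = 1.062 in².
A_nt = (1.375 − 0.5·0.75) × 0.5 = 0.5 in².
0.6 F_u A_nv = 44.62 kips; 0.6 F_y A_gv = 48.75 kips → shear rupture governs the shear term.
R_n = 44.62 + 1.0 × 70 × 0.5 = 79.62 kips.
Design strength φR_n = 0.75 × 79.62 = 59.7 kips.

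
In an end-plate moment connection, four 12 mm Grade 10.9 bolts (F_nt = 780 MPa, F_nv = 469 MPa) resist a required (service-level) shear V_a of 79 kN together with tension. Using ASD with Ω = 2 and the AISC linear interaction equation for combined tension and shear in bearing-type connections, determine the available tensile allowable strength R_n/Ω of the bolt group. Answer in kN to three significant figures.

98 kN

A_b = π·12²/4 = 113.1 mm²; f_rv = 79 × 1000 / (4 × 113.1) = 174.6 MPa.
F'_nt = 1.3 F_nt − (Ω F_nt / F_nv) f_rv = 1.3·780 − (2·780/469)·174.6 = 433.1 MPa, capped at F_nt → F'_nt = 433.1 MPa.
R_n = F'_nt · A_b · n = 433.1 × 113.1 × 4 / 1000 = 196 kN.
Allowable strength R_n/Ω = 196 / 2 = 98 kN.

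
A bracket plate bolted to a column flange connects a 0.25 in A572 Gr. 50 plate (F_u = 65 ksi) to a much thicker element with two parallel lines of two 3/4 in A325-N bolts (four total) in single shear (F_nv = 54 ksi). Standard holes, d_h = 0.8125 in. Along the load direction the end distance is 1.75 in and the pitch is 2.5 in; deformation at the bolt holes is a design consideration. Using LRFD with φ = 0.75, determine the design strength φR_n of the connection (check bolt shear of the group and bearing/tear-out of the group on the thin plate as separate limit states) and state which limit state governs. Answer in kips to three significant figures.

Bolt shear: A_b = π·0.75²/4 = 0.4418 in²; R_n = 54 × 0.4418 × 4 × 1 = 95.43 kips → 0.75 × 95.43 = 71.6 kips.
Bearing (1.2 l_c t F_u ≤ 2.4 d t F_u): upper limit = 2.4·0.75·0.25·65 = 29.25 kips.
  Edge l_c = 1.75 − 0.8125/2 = 1.344 → r_n = 26.2 kips; interior l_c = 2.5 − 0.8125 = 1.688 → r_n = 29.25 kips.
  R_n,bearing = 2·26.2 + 2·29.25 = 110.9 kips → 0.75 × 110.9 = 83.2 kips.
Bolt shear governs: 71.6 kips.

71.6 kips (bolt shear governs)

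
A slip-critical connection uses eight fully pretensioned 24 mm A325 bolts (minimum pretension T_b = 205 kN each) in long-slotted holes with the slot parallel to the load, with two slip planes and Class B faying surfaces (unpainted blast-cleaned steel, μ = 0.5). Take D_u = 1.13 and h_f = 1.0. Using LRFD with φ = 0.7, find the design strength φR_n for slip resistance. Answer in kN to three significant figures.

1300 kN

R_n = μ · D_u · h_f · T_b · n_s · n_b = 0.5 × 1.13 × 1.0 × 205 × 2 × 8 = 1853 kN.
Design strength φR_n = 0.7 × 1853 = 1300 kN.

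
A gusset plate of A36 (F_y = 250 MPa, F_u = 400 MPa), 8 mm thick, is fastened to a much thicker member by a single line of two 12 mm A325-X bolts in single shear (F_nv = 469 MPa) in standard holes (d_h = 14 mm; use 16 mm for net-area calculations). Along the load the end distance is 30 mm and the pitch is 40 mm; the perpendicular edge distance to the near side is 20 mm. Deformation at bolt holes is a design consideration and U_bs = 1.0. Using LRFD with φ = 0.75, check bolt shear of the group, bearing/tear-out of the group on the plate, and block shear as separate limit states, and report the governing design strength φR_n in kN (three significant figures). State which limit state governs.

Bolt shear: A_b = π·12²/4 = 113.1 mm²; R_n = 469 × 113.1 × 2 × 1 / 1000 = 106.1 kN → 0.75 × 106.1 = 79.6 kN.
Bearing: edge l_c = 23, r_n = 88.32 kN; interior l_c = 26, r_n = 92.16 kN; R_n = 88.32 + 1·92.16 = 180.5 kN → 135 kN.
Block shear: A_gv = 560, A_nv = 368, A_nt = 96 mm²; R_n = min(0.6F_uA_nv, 0.6F_yA_gv) + U_bs·F_u·A_nt = 122.4 kN → 91.8 kN.
Bolt shear governs: 79.6 kN.

79.6 kN (bolt shear governs)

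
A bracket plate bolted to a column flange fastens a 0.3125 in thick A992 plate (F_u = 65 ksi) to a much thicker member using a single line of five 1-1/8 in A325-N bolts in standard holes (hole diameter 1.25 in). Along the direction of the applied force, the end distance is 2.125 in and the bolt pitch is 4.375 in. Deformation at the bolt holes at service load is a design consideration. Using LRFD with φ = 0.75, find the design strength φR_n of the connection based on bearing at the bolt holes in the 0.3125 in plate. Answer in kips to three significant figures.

Per bolt r_n = 1.2 l_c t F_u ≤ 2.4 d t F_u; upper limit = 2.4 × 1.125 × 0.3125 × 65 = 54.84 kips.
Edge bolt: l_c = 2.125 − 1.25/2 = 1.5 in → 1.2 × 1.5 × 0.3125 × 65 = 36.56 → r_n = 36.56 kips.
Interior bolts: l_c = 4.375 − 1.25 = 3.125 in → 1.2 × 3.125 × 0.3125 × 65 = 76.17 → r_n = 54.84 kips.
R_n = 1 × 36.56 + 4 × 54.84 = 255.9 kips.
Design strength φR_n = 0.75 × 255.9 = 192 kips.

192 kips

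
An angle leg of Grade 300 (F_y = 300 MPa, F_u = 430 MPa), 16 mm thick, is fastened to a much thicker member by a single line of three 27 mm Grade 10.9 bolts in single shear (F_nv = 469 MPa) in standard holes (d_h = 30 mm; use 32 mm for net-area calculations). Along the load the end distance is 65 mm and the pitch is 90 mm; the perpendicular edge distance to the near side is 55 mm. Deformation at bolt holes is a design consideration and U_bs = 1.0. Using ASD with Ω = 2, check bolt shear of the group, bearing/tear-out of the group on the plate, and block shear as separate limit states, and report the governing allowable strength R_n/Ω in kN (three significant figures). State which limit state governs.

Bolt shear: A_b = π·27²/4 = 572.6 mm²; R_n = 469 × 572.6 × 3 × 1 / 1000 = 805.6 kN → 805.6 / 2 = 403 kN.
Bearing: edge l_c = 50, r_n = 412.8 kN; interior l_c = 60, r_n = 445.8 kN; R_n = 412.8 + 2·445.8 = 1304 kN → 652 kN.
Block shear: A_gv = 3920, A_nv = 2640, A_nt = 624 mm²; R_n = min(0.6F_uA_nv, 0.6F_yA_gv) + U_bs·F_u·A_nt = 949.4 kN → 475 kN.
Bolt shear governs: 403 kN.

403 kN (bolt shear governs)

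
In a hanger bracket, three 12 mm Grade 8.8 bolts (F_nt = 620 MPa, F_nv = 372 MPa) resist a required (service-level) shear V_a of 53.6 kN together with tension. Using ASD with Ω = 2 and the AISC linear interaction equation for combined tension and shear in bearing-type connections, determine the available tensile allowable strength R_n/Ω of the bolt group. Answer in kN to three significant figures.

A_b = π·12²/4 = 113.1 mm²; f_rv = 53.6 × 1000 / (3 × 113.1) = 158 MPa.
F'_nt = 1.3 F_nt − (Ω F_nt / F_nv) f_rv = 1.3·620 − (2·620/372)·158 = 279.4 MPa, capped at F_nt → F'_nt = 279.4 MPa.
R_n = F'_nt · A_b · n = 279.4 × 113.1 × 3 / 1000 = 94.8 kN.
Allowable strength R_n/Ω = 94.8 / 2 = 47.4 kN.

47.4 kN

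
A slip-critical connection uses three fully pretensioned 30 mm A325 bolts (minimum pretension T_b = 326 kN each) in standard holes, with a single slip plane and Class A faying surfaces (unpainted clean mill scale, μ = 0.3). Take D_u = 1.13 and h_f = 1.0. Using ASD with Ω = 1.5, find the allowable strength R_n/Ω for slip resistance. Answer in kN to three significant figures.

R_n = μ · D_u · h_f · T_b · n_s · n_b = 0.3 × 1.13 × 1.0 × 326 × 1 × 3 = 331.5 kN.
Allowable strength R_n/Ω = 331.5 / 1.5 = 221 kN.

221 kN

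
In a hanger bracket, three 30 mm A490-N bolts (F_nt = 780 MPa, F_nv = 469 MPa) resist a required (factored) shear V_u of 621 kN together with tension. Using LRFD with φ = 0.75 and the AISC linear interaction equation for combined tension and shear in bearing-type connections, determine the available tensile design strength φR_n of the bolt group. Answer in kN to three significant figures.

580 kN

A_b = π·30²/4 = 706.9 mm²; f_rv = 621 × 1000 / (3 × 706.9) = 292.8 MPa.
F'_nt = 1.3 F_nt − (F_nt / φF_nv) f_rv = 1.3·780 − (780/(0.75·469))·292.8 = 364.6 MPa, capped at F_nt → F'_nt = 364.6 MPa.
R_n = F'_nt · A_b · n = 364.6 × 706.9 × 3 / 1000 = 773.2 kN.
Design strength φR_n = 0.75 × 773.2 = 580 kN.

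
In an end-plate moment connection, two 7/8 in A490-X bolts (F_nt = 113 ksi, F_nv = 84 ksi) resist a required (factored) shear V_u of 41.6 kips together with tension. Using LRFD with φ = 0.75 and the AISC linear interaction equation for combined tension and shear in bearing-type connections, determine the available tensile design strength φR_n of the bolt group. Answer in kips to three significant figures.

A_b = π·0.875²/4 = 0.6013 in²; f_rv = 41.6 / (2 × 0.6013) = 34.59 ksi.
F'_nt = 1.3 F_nt − (F_nt / φF_nv) f_rv = 1.3·113 − (113/(0.75·84))·34.59 = 84.86 ksi, capped at F_nt → F'_nt = 84.86 ksi.
R_n = F'_nt · A_b · n = 84.86 × 0.6013 × 2 = 102.1 kips.
Design strength φR_n = 0.75 × 102.1 = 76.5 kips.

76.5 kips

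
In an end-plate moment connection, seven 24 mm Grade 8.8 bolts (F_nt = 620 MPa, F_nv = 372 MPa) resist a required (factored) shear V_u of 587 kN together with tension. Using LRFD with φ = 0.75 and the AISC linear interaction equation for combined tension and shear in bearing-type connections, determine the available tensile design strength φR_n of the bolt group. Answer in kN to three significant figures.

936 kN

A_b = π·24²/4 = 452.4 mm²; f_rv = 587 × 1000 / (7 × 452.4) = 185.4 MPa.
F'_nt = 1.3 F_nt − (F_nt / φF_nv) f_rv = 1.3·620 − (620/(0.75·372))·185.4 = 394.1 MPa, capped at F_nt → F'_nt = 394.1 MPa.
R_n = F'_nt · A_b · n = 394.1 × 452.4 × 7 / 1000 = 1248 kN.
Design strength φR_n = 0.75 × 1248 = 936 kN.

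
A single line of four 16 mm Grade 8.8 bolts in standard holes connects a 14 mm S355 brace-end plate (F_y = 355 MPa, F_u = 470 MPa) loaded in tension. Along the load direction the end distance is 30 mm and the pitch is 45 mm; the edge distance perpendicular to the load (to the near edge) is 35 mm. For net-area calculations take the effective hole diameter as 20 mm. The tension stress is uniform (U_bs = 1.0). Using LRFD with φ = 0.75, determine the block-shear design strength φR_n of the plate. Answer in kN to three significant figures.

Shear plane L_v = 30 + 3·45 = 165 mm; A_gv = 165 × 14 = 2310 mm².
A_nv = (165 − 3.5·20) × 14 = 1330 mm².
A_nt = (35 − 0.5·20) × 14 = 350 mm².
0.6 F_u A_nv = 375.1 kN; 0.6 F_y A_gv = 492 kN → shear rupture governs the shear term.
R_n = 375.1 + 1.0 × 470 × 350 / 1000 = 539.6 kN.
Design strength φR_n = 0.75 × 539.6 = 405 kN.

405 kN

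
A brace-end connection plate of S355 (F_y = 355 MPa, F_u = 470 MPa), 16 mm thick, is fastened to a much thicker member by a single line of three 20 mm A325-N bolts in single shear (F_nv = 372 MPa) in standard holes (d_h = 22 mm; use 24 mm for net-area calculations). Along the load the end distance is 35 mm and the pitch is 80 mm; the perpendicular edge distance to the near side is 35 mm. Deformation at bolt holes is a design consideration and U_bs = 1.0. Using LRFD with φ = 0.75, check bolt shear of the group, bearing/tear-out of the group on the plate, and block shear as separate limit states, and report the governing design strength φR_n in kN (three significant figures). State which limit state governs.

Bolt shear: A_b = π·20²/4 = 314.2 mm²; R_n = 372 × 314.2 × 3 × 1 / 1000 = 350.6 kN → 0.75 × 350.6 = 263 kN.
Bearing: edge l_c = 24, r_n = 216.6 kN; interior l_c = 58, r_n = 361 kN; R_n = 216.6 + 2·361 = 938.5 kN → 704 kN.
Block shear: A_gv = 3120, A_nv = 2160, A_nt = 368 mm²; R_n = min(0.6F_uA_nv, 0.6F_yA_gv) + U_bs·F_u·A_nt = 782.1 kN → 587 kN.
Bolt shear governs: 263 kN.

263 kN (bolt shear governs)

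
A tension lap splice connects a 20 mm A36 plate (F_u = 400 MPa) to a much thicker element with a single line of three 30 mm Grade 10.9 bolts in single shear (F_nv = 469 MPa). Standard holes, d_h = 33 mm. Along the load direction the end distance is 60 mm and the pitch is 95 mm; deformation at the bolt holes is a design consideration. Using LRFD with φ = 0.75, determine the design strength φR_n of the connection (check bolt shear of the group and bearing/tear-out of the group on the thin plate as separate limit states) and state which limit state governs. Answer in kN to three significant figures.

Bolt shear: A_b = π·30²/4 = 706.9 mm²; R_n = 469 × 706.9 × 3 × 1 / 1000 = 994.5 kN → 0.75 × 994.5 = 746 kN.
Bearing (1.2 l_c t F_u ≤ 2.4 d t F_u): upper limit = 2.4·30·20·400 / 1000 = 576 kN.
  Edge l_c = 60 − 33/2 = 43.5 → r_n = 417.6 kN; interior l_c = 95 − 33 = 62 → r_n = 576 kN.
  R_n,bearing = 1·417.6 + 2·576 = 1570 kN → 0.75 × 1570 = 1180 kN.
Bolt shear governs: 746 kN.

746 kN (bolt shear governs)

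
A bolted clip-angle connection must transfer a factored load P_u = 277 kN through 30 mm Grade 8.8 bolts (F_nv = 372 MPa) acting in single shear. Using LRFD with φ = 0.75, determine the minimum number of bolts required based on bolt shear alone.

2 bolts

A_b = π·30²/4 = 706.9 mm².
Per-bolt design strength φR_n = 0.75 × 372 × 706.9 × 1 / 1000 = 197.2 kN.
n ≥ 277 / 197.2 = 1.405 → use 2 bolts.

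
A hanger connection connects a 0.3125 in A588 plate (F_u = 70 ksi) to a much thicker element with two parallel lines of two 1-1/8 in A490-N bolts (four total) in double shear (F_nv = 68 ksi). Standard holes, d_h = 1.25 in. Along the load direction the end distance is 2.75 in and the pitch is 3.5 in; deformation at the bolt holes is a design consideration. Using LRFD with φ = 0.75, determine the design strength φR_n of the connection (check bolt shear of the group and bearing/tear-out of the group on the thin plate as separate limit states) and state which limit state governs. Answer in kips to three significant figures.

Bolt shear: A_b = π·1.125²/4 = 0.994 in²; R_n = 68 × 0.994 × 4 × 2 = 540.7 kips → 0.75 × 540.7 = 406 kips.
Bearing (1.2 l_c t F_u ≤ 2.4 d t F_u): upper limit = 2.4·1.125·0.3125·70 = 59.06 kips.
  Edge l_c = 2.75 − 1.25/2 = 2.125 → r_n = 55.78 kips; interior l_c = 3.5 − 1.25 = 2.25 → r_n = 59.06 kips.
  R_n,bearing = 2·55.78 + 2·59.06 = 229.7 kips → 0.75 × 229.7 = 172 kips.
Bearing governs: 172 kips.

172 kips (bearing governs)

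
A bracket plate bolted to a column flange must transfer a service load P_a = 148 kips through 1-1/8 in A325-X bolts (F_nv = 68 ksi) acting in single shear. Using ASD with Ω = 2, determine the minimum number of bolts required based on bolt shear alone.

A_b = π·1.125²/4 = 0.994 in².
Per-bolt allowable strength R_n/Ω = 68 × 0.994 × 1 / 2 = 33.8 kips.
n ≥ 148 / 33.8 = 4.379 → use 5 bolts.

5 bolts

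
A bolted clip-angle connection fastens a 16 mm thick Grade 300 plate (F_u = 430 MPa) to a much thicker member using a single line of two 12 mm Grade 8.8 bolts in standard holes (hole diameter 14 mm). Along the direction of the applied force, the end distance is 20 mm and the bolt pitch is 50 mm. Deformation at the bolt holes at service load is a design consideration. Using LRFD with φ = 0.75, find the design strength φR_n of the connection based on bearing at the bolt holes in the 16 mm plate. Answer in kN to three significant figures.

Per bolt r_n = 1.2 l_c t F_u ≤ 2.4 d t F_u; upper limit = 2.4 × 12 × 16 × 430 / 1000 = 198.1 kN.
Edge bolt: l_c = 20 − 14/2 = 13 mm → 1.2 × 13 × 16 × 430 / 1000 = 107.3 → r_n = 107.3 kN.
Interior bolts: l_c = 50 − 14 = 36 mm → 1.2 × 36 × 16 × 430 / 1000 = 297.2 → r_n = 198.1 kN.
R_n = 1 × 107.3 + 1 × 198.1 = 305.5 kN.
Design strength φR_n = 0.75 × 305.5 = 229 kN.

229 kN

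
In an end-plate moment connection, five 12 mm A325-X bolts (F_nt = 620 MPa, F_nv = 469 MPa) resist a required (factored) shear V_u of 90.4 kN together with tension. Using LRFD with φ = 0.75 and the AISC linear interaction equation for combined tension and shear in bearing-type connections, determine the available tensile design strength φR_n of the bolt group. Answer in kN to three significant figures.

222 kN

A_b = π·12²/4 = 113.1 mm²; f_rv = 90.4 × 1000 / (5 × 113.1) = 159.9 MPa.
F'_nt = 1.3 F_nt − (F_nt / φF_nv) f_rv = 1.3·620 − (620/(0.75·469))·159.9 = 524.2 MPa, capped at F_nt → F'_nt = 524.2 MPa.
R_n = F'_nt · A_b · n = 524.2 × 113.1 × 5 / 1000 = 296.4 kN.
Design strength φR_n = 0.75 × 296.4 = 222 kN.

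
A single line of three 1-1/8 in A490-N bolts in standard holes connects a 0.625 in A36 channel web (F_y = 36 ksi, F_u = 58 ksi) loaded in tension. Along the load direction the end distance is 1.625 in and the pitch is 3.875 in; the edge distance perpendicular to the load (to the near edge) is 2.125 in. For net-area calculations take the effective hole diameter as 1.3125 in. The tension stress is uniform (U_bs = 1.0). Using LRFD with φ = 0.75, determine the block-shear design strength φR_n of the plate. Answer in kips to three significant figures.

Shear plane L_v = 1.625 + 2·3.875 = 9.375 in; A_gv = 9.375 × 0.625 = 5.859 in².
A_nv = (9.375 − 2.5·1.3125) × 0.625 = 3.809 in².
A_nt = (2.125 − 0.5·1.3125) × 0.625 = 0.918 in².
0.6 F_u A_nv = 132.5 kips; 0.6 F_y A_gv = 126.6 kips → shear yielding governs the shear term.
R_n = 126.6 + 1.0 × 58 × 0.918 = 179.8 kips.
Design strength φR_n = 0.75 × 179.8 = 135 kips.

135 kips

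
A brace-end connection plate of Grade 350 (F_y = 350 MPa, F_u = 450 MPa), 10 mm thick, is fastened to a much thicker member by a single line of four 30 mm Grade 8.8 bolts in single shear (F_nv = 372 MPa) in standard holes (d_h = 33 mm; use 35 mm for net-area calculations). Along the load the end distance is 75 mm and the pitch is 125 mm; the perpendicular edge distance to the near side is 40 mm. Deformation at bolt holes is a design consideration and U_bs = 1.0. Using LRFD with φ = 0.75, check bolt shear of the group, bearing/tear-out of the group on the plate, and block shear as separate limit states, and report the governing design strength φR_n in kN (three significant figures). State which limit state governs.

739 kN (block shear governs)

Bolt shear: A_b = π·30²/4 = 706.9 mm²; R_n = 372 × 706.9 × 4 × 1 / 1000 = 1052 kN → 0.75 × 1052 = 789 kN.
Bearing: edge l_c = 58.5, r_n = 315.9 kN; interior l_c = 92, r_n = 324 kN; R_n = 315.9 + 3·324 = 1288 kN → 966 kN.
Block shear: A_gv = 4500, A_nv = 3275, A_nt = 225 mm²; R_n = min(0.6F_uA_nv, 0.6F_yA_gv) + U_bs·F_u·A_nt = 985.5 kN → 739 kN.
Block shear governs: 739 kN.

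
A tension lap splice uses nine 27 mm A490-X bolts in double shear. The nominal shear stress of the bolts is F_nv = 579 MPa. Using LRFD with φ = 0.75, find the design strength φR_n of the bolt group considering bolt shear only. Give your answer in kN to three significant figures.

A_b = π × 27² / 4 = 572.6 mm².
R_n = F_nv · A_b · n · n_s = 579 × 572.6 × 9 × 2 / 1000 = 5967 kN.
Design strength φR_n = 0.75 × 5967 = 4480 kN.

4480 kN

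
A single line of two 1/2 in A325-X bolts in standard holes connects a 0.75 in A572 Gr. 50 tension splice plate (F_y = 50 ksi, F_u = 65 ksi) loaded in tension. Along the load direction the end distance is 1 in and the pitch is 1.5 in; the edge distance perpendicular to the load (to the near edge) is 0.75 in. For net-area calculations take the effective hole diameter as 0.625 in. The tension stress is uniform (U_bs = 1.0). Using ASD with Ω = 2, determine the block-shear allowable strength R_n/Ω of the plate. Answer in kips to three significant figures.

Shear plane L_v = 1 + 1·1.5 = 2.5 in; A_gv = 2.5 × 0.75 = 1.875 in².
A_nv = (2.5 − 1.5·0.625) × 0.75 = 1.172 in².
A_nt = (0.75 − 0.5·0.625) × 0.75 = 0.3281 in².
0.6 F_u A_nv = 45.7 kips; 0.6 F_y A_gv = 56.25 kips → shear rupture governs the shear term.
R_n = 45.7 + 1.0 × 65 × 0.3281 = 67.03 kips.
Allowable strength R_n/Ω = 67.03 / 2 = 33.5 kips.

33.5 kips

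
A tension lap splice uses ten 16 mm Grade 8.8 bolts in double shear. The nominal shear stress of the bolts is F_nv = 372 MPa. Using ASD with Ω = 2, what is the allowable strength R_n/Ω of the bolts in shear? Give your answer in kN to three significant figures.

748 kN

A_b = π × 16² / 4 = 201.1 mm².
R_n = F_nv · A_b · n · n_s = 372 × 201.1 × 10 × 2 / 1000 = 1496 kN.
Allowable strength R_n/Ω = 1496 / 2 = 748 kN.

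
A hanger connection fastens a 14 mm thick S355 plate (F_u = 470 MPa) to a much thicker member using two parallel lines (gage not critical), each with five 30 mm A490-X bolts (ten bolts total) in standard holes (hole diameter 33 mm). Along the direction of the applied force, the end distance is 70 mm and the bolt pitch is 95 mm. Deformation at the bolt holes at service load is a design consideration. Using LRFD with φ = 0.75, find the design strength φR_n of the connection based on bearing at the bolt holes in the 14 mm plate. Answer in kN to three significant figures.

Per bolt r_n = 1.2 l_c t F_u ≤ 2.4 d t F_u; upper limit = 2.4 × 30 × 14 × 470 / 1000 = 473.8 kN.
Edge bolt: l_c = 70 − 33/2 = 53.5 mm → 1.2 × 53.5 × 14 × 470 / 1000 = 422.4 → r_n = 422.4 kN.
Interior bolts: l_c = 95 − 33 = 62 mm → 1.2 × 62 × 14 × 470 / 1000 = 489.6 → r_n = 473.8 kN.
R_n = 2 × 422.4 + 8 × 473.8 = 4635 kN.
Design strength φR_n = 0.75 × 4635 = 3480 kN.

3480 kN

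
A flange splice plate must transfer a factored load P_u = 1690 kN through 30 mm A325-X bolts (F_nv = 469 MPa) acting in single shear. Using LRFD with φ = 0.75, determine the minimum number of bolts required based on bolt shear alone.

7 bolts

A_b = π·30²/4 = 706.9 mm².
Per-bolt design strength φR_n = 0.75 × 469 × 706.9 × 1 / 1000 = 248.6 kN.
n ≥ 1690 / 248.6 = 6.797 → use 7 bolts.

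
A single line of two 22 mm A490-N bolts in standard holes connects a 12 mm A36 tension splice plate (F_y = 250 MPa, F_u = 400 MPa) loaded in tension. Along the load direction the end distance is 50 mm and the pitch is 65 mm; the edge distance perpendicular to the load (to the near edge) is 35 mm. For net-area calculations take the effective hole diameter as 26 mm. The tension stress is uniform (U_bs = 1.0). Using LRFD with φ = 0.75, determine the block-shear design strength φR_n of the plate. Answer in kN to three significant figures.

Shear plane L_v = 50 + 1·65 = 115 mm; A_gv = 115 × 12 = 1380 mm².
A_nv = (115 − 1.5·26) × 12 = 912 mm².
A_nt = (35 − 0.5·26) × 12 = 264 mm².
0.6 F_u A_nv = 218.9 kN; 0.6 F_y A_gv = 207 kN → shear yielding governs the shear term.
R_n = 207 + 1.0 × 400 × 264 / 1000 = 312.6 kN.
Design strength φR_n = 0.75 × 312.6 = 234 kN.

234 kN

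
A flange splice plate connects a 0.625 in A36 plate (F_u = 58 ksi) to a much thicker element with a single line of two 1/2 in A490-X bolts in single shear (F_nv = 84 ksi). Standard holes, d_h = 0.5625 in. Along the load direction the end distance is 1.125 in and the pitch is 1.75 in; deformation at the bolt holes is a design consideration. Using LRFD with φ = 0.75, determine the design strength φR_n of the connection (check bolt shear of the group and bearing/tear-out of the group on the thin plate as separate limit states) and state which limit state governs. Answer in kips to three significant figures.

Bolt shear: A_b = π·0.5²/4 = 0.1963 in²; R_n = 84 × 0.1963 × 2 × 1 = 32.99 kips → 0.75 × 32.99 = 24.7 kips.
Bearing (1.2 l_c t F_u ≤ 2.4 d t F_u): upper limit = 2.4·0.5·0.625·58 = 43.5 kips.
  Edge l_c = 1.125 − 0.5625/2 = 0.8438 → r_n = 36.7 kips; interior l_c = 1.75 − 0.5625 = 1.188 → r_n = 43.5 kips.
  R_n,bearing = 1·36.7 + 1·43.5 = 80.2 kips → 0.75 × 80.2 = 60.2 kips.
Bolt shear governs: 24.7 kips.

24.7 kips (bolt shear governs)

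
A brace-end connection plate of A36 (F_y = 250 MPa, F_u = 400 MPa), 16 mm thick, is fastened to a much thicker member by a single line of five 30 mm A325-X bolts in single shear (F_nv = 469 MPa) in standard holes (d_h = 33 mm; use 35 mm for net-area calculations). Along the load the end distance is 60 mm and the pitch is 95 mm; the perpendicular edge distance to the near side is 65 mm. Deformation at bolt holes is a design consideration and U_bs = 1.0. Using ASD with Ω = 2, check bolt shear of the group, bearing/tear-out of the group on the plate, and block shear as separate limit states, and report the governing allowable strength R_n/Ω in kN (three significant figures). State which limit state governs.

Bolt shear: A_b = π·30²/4 = 706.9 mm²; R_n = 469 × 706.9 × 5 × 1 / 1000 = 1658 kN → 1658 / 2 = 829 kN.
Bearing: edge l_c = 43.5, r_n = 334.1 kN; interior l_c = 62, r_n = 460.8 kN; R_n = 334.1 + 4·460.8 = 2177 kN → 1090 kN.
Block shear: A_gv = 7040, A_nv = 4520, A_nt = 760 mm²; R_n = min(0.6F_uA_nv, 0.6F_yA_gv) + U_bs·F_u·A_nt = 1360 kN → 680 kN.
Block shear governs: 680 kN.

680 kN (block shear governs)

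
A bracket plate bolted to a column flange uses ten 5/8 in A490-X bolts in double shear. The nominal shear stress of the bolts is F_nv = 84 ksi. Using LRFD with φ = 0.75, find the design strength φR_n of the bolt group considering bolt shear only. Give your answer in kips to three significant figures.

387 kips

A_b = π × 0.625² / 4 = 0.3068 in².
R_n = F_nv · A_b · n · n_s = 84 × 0.3068 × 10 × 2 = 515.4 kips.
Design strength φR_n = 0.75 × 515.4 = 387 kips.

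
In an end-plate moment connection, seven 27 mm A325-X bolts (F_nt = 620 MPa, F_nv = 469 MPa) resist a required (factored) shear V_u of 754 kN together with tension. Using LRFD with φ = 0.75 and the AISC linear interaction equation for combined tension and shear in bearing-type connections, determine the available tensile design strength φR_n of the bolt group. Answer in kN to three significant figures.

1430 kN

A_b = π·27²/4 = 572.6 mm²; f_rv = 754 × 1000 / (7 × 572.6) = 188.1 MPa.
F'_nt = 1.3 F_nt − (F_nt / φF_nv) f_rv = 1.3·620 − (620/(0.75·469))·188.1 = 474.4 MPa, capped at F_nt → F'_nt = 474.4 MPa.
R_n = F'_nt · A_b · n = 474.4 × 572.6 × 7 / 1000 = 1901 kN.
Design strength φR_n = 0.75 × 1901 = 1430 kN.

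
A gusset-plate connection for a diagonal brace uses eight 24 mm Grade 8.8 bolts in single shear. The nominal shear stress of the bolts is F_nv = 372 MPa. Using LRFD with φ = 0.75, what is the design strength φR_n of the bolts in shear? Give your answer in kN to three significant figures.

A_b = π × 24² / 4 = 452.4 mm².
R_n = F_nv · A_b · n · n_s = 372 × 452.4 × 8 × 1 / 1000 = 1346 kN.
Design strength φR_n = 0.75 × 1346 = 1010 kN.

1010 kN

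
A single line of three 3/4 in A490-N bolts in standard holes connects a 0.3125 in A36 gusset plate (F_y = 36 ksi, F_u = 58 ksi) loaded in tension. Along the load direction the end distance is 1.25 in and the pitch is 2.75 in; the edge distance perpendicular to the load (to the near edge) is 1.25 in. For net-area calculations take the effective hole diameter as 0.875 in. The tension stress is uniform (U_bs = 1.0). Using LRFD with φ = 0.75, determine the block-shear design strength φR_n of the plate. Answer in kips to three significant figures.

Shear plane L_v = 1.25 + 2·2.75 = 6.75 in; A_gv = 6.75 × 0.3125 = 2.109 in².
A_nv = (6.75 − 2.5·0.875) × 0.3125 = 1.426 in².
A_nt = (1.25 − 0.5·0.875) × 0.3125 = 0.2539 in².
0.6 F_u A_nv = 49.62 kips; 0.6 F_y A_gv = 45.56 kips → shear yielding governs the shear term.
R_n = 45.56 + 1.0 × 58 × 0.2539 = 60.29 kips.
Design strength φR_n = 0.75 × 60.29 = 45.2 kips.

45.2 kips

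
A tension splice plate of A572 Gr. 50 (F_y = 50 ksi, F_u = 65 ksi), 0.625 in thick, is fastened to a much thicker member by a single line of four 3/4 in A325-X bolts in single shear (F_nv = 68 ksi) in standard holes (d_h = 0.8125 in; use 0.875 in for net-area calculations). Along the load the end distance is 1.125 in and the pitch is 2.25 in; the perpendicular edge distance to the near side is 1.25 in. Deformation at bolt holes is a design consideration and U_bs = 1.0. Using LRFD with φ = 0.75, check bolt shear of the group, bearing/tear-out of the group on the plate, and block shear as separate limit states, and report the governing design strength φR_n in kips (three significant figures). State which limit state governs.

90.1 kips (bolt shear governs)

Bolt shear: A_b = π·0.75²/4 = 0.4418 in²; R_n = 68 × 0.4418 × 4 × 1 = 120.2 kips → 0.75 × 120.2 = 90.1 kips.
Bearing: edge l_c = 0.7188, r_n = 35.04 kips; interior l_c = 1.438, r_n = 70.08 kips; R_n = 35.04 + 3·70.08 = 245.3 kips → 184 kips.
Block shear: A_gv = 4.922, A_nv = 3.008, A_nt = 0.5078 in²; R_n = min(0.6F_uA_nv, 0.6F_yA_gv) + U_bs·F_u·A_nt = 150.3 kips → 113 kips.
Bolt shear governs: 90.1 kips.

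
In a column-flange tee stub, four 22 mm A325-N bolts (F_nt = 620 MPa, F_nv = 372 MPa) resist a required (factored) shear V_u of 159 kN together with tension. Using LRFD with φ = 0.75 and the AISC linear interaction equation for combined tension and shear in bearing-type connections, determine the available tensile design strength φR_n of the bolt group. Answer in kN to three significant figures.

654 kN

A_b = π·22²/4 = 380.1 mm²; f_rv = 159 × 1000 / (4 × 380.1) = 104.6 MPa.
F'_nt = 1.3 F_nt − (F_nt / φF_nv) f_rv = 1.3·620 − (620/(0.75·372))·104.6 = 573.6 MPa, capped at F_nt → F'_nt = 573.6 MPa.
R_n = F'_nt · A_b · n = 573.6 × 380.1 × 4 / 1000 = 872.2 kN.
Design strength φR_n = 0.75 × 872.2 = 654 kN.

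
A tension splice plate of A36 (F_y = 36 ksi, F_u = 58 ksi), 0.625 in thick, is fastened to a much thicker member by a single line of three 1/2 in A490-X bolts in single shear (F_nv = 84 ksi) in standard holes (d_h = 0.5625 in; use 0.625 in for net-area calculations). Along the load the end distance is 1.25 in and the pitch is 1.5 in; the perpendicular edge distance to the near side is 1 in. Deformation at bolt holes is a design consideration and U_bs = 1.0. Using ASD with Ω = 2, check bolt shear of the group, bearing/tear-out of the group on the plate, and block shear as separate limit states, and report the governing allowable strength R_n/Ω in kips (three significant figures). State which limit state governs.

24.7 kips (bolt shear governs)

Bolt shear: A_b = π·0.5²/4 = 0.1963 in²; R_n = 84 × 0.1963 × 3 × 1 = 49.48 kips → 49.48 / 2 = 24.7 kips.
Bearing: edge l_c = 0.9688, r_n = 42.14 kips; interior l_c = 0.9375, r_n = 40.78 kips; R_n = 42.14 + 2·40.78 = 123.7 kips → 61.9 kips.
Block shear: A_gv = 2.656, A_nv = 1.68, A_nt = 0.4297 in²; R_n = min(0.6F_uA_nv, 0.6F_yA_gv) + U_bs·F_u·A_nt = 82.3 kips → 41.1 kips.
Bolt shear governs: 24.7 kips.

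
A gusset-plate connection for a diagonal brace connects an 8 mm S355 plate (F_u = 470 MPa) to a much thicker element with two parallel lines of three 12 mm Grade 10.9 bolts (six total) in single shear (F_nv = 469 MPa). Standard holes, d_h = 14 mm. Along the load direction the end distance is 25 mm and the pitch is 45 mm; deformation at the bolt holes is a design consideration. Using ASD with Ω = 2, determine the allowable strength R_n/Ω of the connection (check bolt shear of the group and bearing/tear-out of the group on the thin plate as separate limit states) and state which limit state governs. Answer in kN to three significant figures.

Bolt shear: A_b = π·12²/4 = 113.1 mm²; R_n = 469 × 113.1 × 6 × 1 / 1000 = 318.3 kN → 318.3 / 2 = 159 kN.
Bearing (1.2 l_c t F_u ≤ 2.4 d t F_u): upper limit = 2.4·12·8·470 / 1000 = 108.3 kN.
  Edge l_c = 25 − 14/2 = 18 → r_n = 81.22 kN; interior l_c = 45 − 14 = 31 → r_n = 108.3 kN.
  R_n,bearing = 2·81.22 + 4·108.3 = 595.6 kN → 595.6 / 2 = 298 kN.
Bolt shear governs: 159 kN.

159 kN (bolt shear governs)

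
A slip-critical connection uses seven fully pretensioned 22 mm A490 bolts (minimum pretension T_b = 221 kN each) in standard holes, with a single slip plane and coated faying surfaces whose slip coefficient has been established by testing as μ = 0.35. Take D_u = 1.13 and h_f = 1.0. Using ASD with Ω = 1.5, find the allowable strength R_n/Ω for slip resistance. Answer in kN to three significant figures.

408 kN

R_n = μ · D_u · h_f · T_b · n_s · n_b = 0.35 × 1.13 × 1.0 × 221 × 1 × 7 = 611.8 kN.
Allowable strength R_n/Ω = 611.8 / 1.5 = 408 kN.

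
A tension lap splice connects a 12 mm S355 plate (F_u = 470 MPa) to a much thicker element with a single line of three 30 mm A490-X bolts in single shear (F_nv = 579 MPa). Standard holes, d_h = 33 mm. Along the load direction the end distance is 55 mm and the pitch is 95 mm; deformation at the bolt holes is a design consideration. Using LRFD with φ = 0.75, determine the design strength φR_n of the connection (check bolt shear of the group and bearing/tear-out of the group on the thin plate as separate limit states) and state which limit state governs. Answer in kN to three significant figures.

805 kN (bearing governs)

Bolt shear: A_b = π·30²/4 = 706.9 mm²; R_n = 579 × 706.9 × 3 × 1 / 1000 = 1228 kN → 0.75 × 1228 = 921 kN.
Bearing (1.2 l_c t F_u ≤ 2.4 d t F_u): upper limit = 2.4·30·12·470 / 1000 = 406.1 kN.
  Edge l_c = 55 − 33/2 = 38.5 → r_n = 260.6 kN; interior l_c = 95 − 33 = 62 → r_n = 406.1 kN.
  R_n,bearing = 1·260.6 + 2·406.1 = 1073 kN → 0.75 × 1073 = 805 kN.
Bearing governs: 805 kN.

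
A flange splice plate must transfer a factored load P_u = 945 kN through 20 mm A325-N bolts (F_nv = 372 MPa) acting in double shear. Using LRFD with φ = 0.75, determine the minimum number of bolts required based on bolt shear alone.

A_b = π·20²/4 = 314.2 mm².
Per-bolt design strength φR_n = 0.75 × 372 × 314.2 × 2 / 1000 = 175.3 kN.
n ≥ 945 / 175.3 = 5.391 → use 6 bolts.

6 bolts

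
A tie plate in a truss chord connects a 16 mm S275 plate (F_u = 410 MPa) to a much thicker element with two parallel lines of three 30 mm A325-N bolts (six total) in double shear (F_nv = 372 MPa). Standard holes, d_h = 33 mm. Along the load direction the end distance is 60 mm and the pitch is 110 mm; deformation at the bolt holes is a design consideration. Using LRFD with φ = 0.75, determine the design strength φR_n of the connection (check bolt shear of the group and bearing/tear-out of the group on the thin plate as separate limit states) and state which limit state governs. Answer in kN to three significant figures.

1930 kN (bearing governs)

Bolt shear: A_b = π·30²/4 = 706.9 mm²; R_n = 372 × 706.9 × 6 × 2 / 1000 = 3155 kN → 0.75 × 3155 = 2370 kN.
Bearing (1.2 l_c t F_u ≤ 2.4 d t F_u): upper limit = 2.4·30·16·410 / 1000 = 472.3 kN.
  Edge l_c = 60 − 33/2 = 43.5 → r_n = 342.4 kN; interior l_c = 110 − 33 = 77 → r_n = 472.3 kN.
  R_n,bearing = 2·342.4 + 4·472.3 = 2574 kN → 0.75 × 2574 = 1930 kN.
Bearing governs: 1930 kN.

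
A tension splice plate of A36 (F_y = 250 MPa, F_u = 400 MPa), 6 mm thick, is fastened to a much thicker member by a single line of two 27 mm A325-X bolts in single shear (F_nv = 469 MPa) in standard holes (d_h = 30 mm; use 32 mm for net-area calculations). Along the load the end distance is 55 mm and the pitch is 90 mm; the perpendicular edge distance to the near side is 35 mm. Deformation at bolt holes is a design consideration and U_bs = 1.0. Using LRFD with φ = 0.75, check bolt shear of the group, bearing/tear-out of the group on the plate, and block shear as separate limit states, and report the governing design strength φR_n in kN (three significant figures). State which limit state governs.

132 kN (block shear governs)

Bolt shear: A_b = π·27²/4 = 572.6 mm²; R_n = 469 × 572.6 × 2 × 1 / 1000 = 537.1 kN → 0.75 × 537.1 = 403 kN.
Bearing: edge l_c = 40, r_n = 115.2 kN; interior l_c = 60, r_n = 155.5 kN; R_n = 115.2 + 1·155.5 = 270.7 kN → 203 kN.
Block shear: A_gv = 870, A_nv = 582, A_nt = 114 mm²; R_n = min(0.6F_uA_nv, 0.6F_yA_gv) + U_bs·F_u·A_nt = 176.1 kN → 132 kN.
Block shear governs: 132 kN.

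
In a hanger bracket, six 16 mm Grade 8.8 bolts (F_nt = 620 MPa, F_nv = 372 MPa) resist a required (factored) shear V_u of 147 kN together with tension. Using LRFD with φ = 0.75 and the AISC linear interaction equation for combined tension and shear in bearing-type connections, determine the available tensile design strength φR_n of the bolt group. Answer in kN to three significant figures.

A_b = π·16²/4 = 201.1 mm²; f_rv = 147 × 1000 / (6 × 201.1) = 121.9 MPa.
F'_nt = 1.3 F_nt − (F_nt / φF_nv) f_rv = 1.3·620 − (620/(0.75·372))·121.9 = 535.2 MPa, capped at F_nt → F'_nt = 535.2 MPa.
R_n = F'_nt · A_b · n = 535.2 × 201.1 × 6 / 1000 = 645.7 kN.
Design strength φR_n = 0.75 × 645.7 = 484 kN.

484 kN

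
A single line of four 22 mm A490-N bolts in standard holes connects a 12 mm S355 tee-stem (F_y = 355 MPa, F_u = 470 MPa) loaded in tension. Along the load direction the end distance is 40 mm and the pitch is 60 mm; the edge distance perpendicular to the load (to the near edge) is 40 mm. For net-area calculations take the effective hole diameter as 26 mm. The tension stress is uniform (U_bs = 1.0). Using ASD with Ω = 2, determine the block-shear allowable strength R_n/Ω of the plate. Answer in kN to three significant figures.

294 kN

Shear plane L_v = 40 + 3·60 = 220 mm; A_gv = 220 × 12 = 2640 mm².
A_nv = (220 − 3.5·26) × 12 = 1548 mm².
A_nt = (40 − 0.5·26) × 12 = 324 mm².
0.6 F_u A_nv = 436.5 kN; 0.6 F_y A_gv = 562.3 kN → shear rupture governs the shear term.
R_n = 436.5 + 1.0 × 470 × 324 / 1000 = 588.8 kN.
Allowable strength R_n/Ω = 588.8 / 2 = 294 kN.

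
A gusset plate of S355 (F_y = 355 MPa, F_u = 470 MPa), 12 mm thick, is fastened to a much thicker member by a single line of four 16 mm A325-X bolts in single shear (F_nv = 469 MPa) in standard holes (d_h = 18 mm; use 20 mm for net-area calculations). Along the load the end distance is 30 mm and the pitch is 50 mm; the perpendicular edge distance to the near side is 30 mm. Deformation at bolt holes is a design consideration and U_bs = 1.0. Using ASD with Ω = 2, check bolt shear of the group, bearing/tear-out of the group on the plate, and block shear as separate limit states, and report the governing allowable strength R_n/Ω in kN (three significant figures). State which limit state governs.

Bolt shear: A_b = π·16²/4 = 201.1 mm²; R_n = 469 × 201.1 × 4 × 1 / 1000 = 377.2 kN → 377.2 / 2 = 189 kN.
Bearing: edge l_c = 21, r_n = 142.1 kN; interior l_c = 32, r_n = 216.6 kN; R_n = 142.1 + 3·216.6 = 791.9 kN → 396 kN.
Block shear: A_gv = 2160, A_nv = 1320, A_nt = 240 mm²; R_n = min(0.6F_uA_nv, 0.6F_yA_gv) + U_bs·F_u·A_nt = 485 kN → 243 kN.
Bolt shear governs: 189 kN.

189 kN (bolt shear governs)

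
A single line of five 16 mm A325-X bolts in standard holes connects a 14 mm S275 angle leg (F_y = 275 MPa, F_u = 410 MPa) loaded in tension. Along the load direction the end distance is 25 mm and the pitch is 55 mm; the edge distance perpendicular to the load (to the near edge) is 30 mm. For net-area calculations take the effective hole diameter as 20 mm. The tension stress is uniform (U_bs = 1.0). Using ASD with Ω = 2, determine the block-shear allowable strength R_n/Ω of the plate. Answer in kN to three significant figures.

324 kN

Shear plane L_v = 25 + 4·55 = 245 mm; A_gv = 245 × 14 = 3430 mm².
A_nv = (245 − 4.5·20) × 14 = 2170 mm².
A_nt = (30 − 0.5·20) × 14 = 280 mm².
0.6 F_u A_nv = 533.8 kN; 0.6 F_y A_gv = 566 kN → shear rupture governs the shear term.
R_n = 533.8 + 1.0 × 410 × 280 / 1000 = 648.6 kN.
Allowable strength R_n/Ω = 648.6 / 2 = 324 kN.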